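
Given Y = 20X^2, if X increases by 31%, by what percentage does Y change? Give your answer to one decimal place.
71.6%

For Y = 20X^2:
If X → X(1 + 0.31)
Then Y → Y · (1 + 0.31)^2
     = Y · 1.7161

Percentage change = ((1 + 0.31)^2 − 1) × 100% ≈ 71.6%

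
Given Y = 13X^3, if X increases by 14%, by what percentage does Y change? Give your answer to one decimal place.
48.2%

For Y = 13X^3:
If X → X(1 + 0.14)
Then Y → Y · (1 + 0.14)^3
     ≈ Y · 1.4815

Percentage change = ((1 + 0.14)^3 − 1) × 100% ≈ 48.2%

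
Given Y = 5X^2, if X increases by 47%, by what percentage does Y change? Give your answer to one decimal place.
116.1%

For Y = 5X^2:
If X → X(1 + 0.47)
Then Y → Y · (1 + 0.47)^2
     = Y · 2.1609

Percentage change = ((1 + 0.47)^2 − 1) × 100% ≈ 116.1%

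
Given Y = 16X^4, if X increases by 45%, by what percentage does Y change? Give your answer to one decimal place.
342.1%

For Y = 16X^4:
If X → X(1 + 0.45)
Then Y → Y · (1 + 0.45)^4
     ≈ Y · 4.4205

Percentage change = ((1 + 0.45)^4 − 1) × 100% ≈ 342.1%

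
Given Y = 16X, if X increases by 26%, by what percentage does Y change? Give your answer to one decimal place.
26.0%

For Y = 16X:
If X → X(1 + 0.26)
Then Y → Y · (1 + 0.26)^1
     = Y · 1.2600

Percentage change = ((1 + 0.26)^1 − 1) × 100% = 26.0%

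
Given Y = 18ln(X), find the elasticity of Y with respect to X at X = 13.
Elasticity = 1/ln(13) ≈ 0.3899

Elasticity = (dY/dX) · (X/Y)

dY/dX = 18/X
At X = 13: dY/dX = 18/13, Y = 18·ln(13)

Elasticity = (18/13) · (13 / (18·ln(13))) = 1/ln(13) ≈ 0.3899

Interpretation: for a small percentage change in X, the percentage change in Y is approximately 0.39 times as large.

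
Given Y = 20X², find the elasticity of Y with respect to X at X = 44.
Elasticity = 2

Elasticity = (dY/dX) · (X/Y)

dY/dX = 40·X
At X = 44: dY/dX = 1760, Y = 38720

Elasticity = 1760 · (44 / 38720) = 2

Interpretation: for a small percentage change in X, the percentage change in Y is approximately 2.00 times as large.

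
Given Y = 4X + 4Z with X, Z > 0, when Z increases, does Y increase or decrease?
Y increases

Taking the partial derivative:
∂Y/∂Z = 4

∂Y/∂Z = 4 > 0 (assuming positive values)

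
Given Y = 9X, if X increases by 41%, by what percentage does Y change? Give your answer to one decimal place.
41.0%

For Y = 9X:
If X → X(1 + 0.41)
Then Y → Y · (1 + 0.41)^1
     = Y · 1.4100

Percentage change = ((1 + 0.41)^1 − 1) × 100% = 41.0%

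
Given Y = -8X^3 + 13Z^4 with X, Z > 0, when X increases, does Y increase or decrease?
Y decreases

Taking the partial derivative:
∂Y/∂X = -24X^2

∂Y/∂X = -24X^2 < 0 (assuming positive values)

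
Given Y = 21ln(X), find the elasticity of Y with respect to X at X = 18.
Elasticity = 1/ln(18) ≈ 0.3460

Elasticity = (dY/dX) · (X/Y)

dY/dX = 21/X
At X = 18: dY/dX = 7/6, Y = 21·ln(18)

Elasticity = (7/6) · (18 / (21·ln(18))) = 1/ln(18) ≈ 0.3460

Interpretation: for a small percentage change in X, the percentage change in Y is approximately 0.35 times as large.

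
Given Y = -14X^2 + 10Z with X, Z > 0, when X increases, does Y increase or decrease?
Y decreases

Taking the partial derivative:
∂Y/∂X = -28X

∂Y/∂X = -28X < 0 (assuming positive values)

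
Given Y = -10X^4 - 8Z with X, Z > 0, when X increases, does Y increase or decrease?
Y decreases

Taking the partial derivative:
∂Y/∂X = -40X^3

∂Y/∂X = -40X^3 < 0 (assuming positive values)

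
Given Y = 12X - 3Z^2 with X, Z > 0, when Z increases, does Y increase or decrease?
Y decreases

Taking the partial derivative:
∂Y/∂Z = -6Z

∂Y/∂Z = -6Z < 0 (assuming positive values)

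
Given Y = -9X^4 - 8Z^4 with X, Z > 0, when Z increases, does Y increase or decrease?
Y decreases

Taking the partial derivative:
∂Y/∂Z = -32Z^3

∂Y/∂Z = -32Z^3 < 0 (assuming positive values)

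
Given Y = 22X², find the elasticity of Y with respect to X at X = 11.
Elasticity = 2

Elasticity = (dY/dX) · (X/Y)

dY/dX = 44·X
At X = 11: dY/dX = 484, Y = 2662

Elasticity = 484 · (11 / 2662) = 2

Interpretation: for a small percentage change in X, the percentage change in Y is approximately 2.00 times as large.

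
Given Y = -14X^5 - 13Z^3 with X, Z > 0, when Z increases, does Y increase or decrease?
Y decreases

Taking the partial derivative:
∂Y/∂Z = -39Z^2

∂Y/∂Z = -39Z^2 < 0 (assuming positive values)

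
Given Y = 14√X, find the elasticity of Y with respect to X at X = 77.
Elasticity = 1/2

Elasticity = (dY/dX) · (X/Y)

dY/dX = 7/√X
At X = 77: dY/dX = √77/11, Y = 14·√77

Elasticity = (√77/11) · (77 / (14·√77)) = 1/2

Interpretation: for a small percentage change in X, the percentage change in Y is approximately 0.50 times as large.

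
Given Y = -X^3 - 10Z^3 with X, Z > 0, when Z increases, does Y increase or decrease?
Y decreases

Taking the partial derivative:
∂Y/∂Z = -30Z^2

∂Y/∂Z = -30Z^2 < 0 (assuming positive values)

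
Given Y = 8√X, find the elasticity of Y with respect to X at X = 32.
Elasticity = 1/2

Elasticity = (dY/dX) · (X/Y)

dY/dX = 4/√X
At X = 32: dY/dX = √2/2, Y = 32·√2

Elasticity = (√2/2) · (32 / (32·√2)) = 1/2

Interpretation: for a small percentage change in X, the percentage change in Y is approximately 0.50 times as large.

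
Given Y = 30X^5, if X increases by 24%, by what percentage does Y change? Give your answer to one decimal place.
193.2%

For Y = 30X^5:
If X → X(1 + 0.24)
Then Y → Y · (1 + 0.24)^5
     ≈ Y · 2.9316

Percentage change = ((1 + 0.24)^5 − 1) × 100% ≈ 193.2%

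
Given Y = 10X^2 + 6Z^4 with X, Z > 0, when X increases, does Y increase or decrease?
Y increases

Taking the partial derivative:
∂Y/∂X = 20X

∂Y/∂X = 20X > 0 (assuming positive values)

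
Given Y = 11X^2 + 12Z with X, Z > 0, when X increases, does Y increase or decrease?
Y increases

Taking the partial derivative:
∂Y/∂X = 22X

∂Y/∂X = 22X > 0 (assuming positive values)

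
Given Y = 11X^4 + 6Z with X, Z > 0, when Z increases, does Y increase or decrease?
Y increases

Taking the partial derivative:
∂Y/∂Z = 6

∂Y/∂Z = 6 > 0 (assuming positive values)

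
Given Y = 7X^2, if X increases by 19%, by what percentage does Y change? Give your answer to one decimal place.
41.6%

For Y = 7X^2:
If X → X(1 + 0.19)
Then Y → Y · (1 + 0.19)^2
     = Y · 1.4161

Percentage change = ((1 + 0.19)^2 − 1) × 100% ≈ 41.6%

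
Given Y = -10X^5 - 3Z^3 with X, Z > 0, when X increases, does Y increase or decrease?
Y decreases

Taking the partial derivative:
∂Y/∂X = -50X^4

∂Y/∂X = -50X^4 < 0 (assuming positive values)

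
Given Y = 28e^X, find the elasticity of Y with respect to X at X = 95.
Elasticity = 95

Elasticity = (dY/dX) · (X/Y)

dY/dX = 28·e^X
At X = 95: dY/dX = 28·e^95, Y = 28·e^95

Elasticity = (28·e^95) · (95 / (28·e^95)) = 95

Interpretation: for a small percentage change in X, the percentage change in Y is approximately 95.00 times as large.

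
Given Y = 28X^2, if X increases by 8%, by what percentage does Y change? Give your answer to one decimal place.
16.6%

For Y = 28X^2:
If X → X(1 + 0.08)
Then Y → Y · (1 + 0.08)^2
     = Y · 1.1664

Percentage change = ((1 + 0.08)^2 − 1) × 100% ≈ 16.6%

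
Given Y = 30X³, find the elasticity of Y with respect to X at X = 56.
Elasticity = 3

Elasticity = (dY/dX) · (X/Y)

dY/dX = 90·X²
At X = 56: dY/dX = 282240, Y = 5268480

Elasticity = 282240 · (56 / 5268480) = 3

Interpretation: for a small percentage change in X, the percentage change in Y is approximately 3.00 times as large.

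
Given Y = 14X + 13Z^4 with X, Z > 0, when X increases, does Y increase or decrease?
Y increases

Taking the partial derivative:
∂Y/∂X = 14

∂Y/∂X = 14 > 0 (assuming positive values)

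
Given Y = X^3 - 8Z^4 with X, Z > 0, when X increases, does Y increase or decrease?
Y increases

Taking the partial derivative:
∂Y/∂X = 3X^2

∂Y/∂X = 3X^2 > 0 (assuming positive values)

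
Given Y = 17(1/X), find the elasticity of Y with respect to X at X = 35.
Elasticity = -1

Elasticity = (dY/dX) · (X/Y)

dY/dX = -17/X²
At X = 35: dY/dX = -17/1225, Y = 17/35

Elasticity = (-17/1225) · (35 / (17/35)) = -1

Interpretation: for a small percentage change in X, the percentage change in Y is approximately -1.00 times as large.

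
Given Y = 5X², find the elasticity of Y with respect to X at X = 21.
Elasticity = 2

Elasticity = (dY/dX) · (X/Y)

dY/dX = 10·X
At X = 21: dY/dX = 210, Y = 2205

Elasticity = 210 · (21 / 2205) = 2

Interpretation: for a small percentage change in X, the percentage change in Y is approximately 2.00 times as large.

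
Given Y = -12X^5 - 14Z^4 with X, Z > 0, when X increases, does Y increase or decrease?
Y decreases

Taking the partial derivative:
∂Y/∂X = -60X^4

∂Y/∂X = -60X^4 < 0 (assuming positive values)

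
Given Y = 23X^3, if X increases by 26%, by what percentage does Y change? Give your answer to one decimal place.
100.0%

For Y = 23X^3:
If X → X(1 + 0.26)
Then Y → Y · (1 + 0.26)^3
     ≈ Y · 2.0004

Percentage change = ((1 + 0.26)^3 − 1) × 100% ≈ 100.0%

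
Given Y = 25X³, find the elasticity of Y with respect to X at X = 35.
Elasticity = 3

Elasticity = (dY/dX) · (X/Y)

dY/dX = 75·X²
At X = 35: dY/dX = 91875, Y = 1071875

Elasticity = 91875 · (35 / 1071875) = 3

Interpretation: for a small percentage change in X, the percentage change in Y is approximately 3.00 times as large.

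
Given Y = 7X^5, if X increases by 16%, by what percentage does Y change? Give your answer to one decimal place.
110.0%

For Y = 7X^5:
If X → X(1 + 0.16)
Then Y → Y · (1 + 0.16)^5
     ≈ Y · 2.1003

Percentage change = ((1 + 0.16)^5 − 1) × 100% ≈ 110.0%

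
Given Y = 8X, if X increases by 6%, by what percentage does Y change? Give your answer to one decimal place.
6.0%

For Y = 8X:
If X → X(1 + 0.06)
Then Y → Y · (1 + 0.06)^1
     = Y · 1.0600

Percentage change = ((1 + 0.06)^1 − 1) × 100% = 6.0%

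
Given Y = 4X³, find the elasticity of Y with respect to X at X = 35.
Elasticity = 3

Elasticity = (dY/dX) · (X/Y)

dY/dX = 12·X²
At X = 35: dY/dX = 14700, Y = 171500

Elasticity = 14700 · (35 / 171500) = 3

Interpretation: for a small percentage change in X, the percentage change in Y is approximately 3.00 times as large.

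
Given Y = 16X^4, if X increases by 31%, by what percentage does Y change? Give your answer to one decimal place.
194.5%

For Y = 16X^4:
If X → X(1 + 0.31)
Then Y → Y · (1 + 0.31)^4
     ≈ Y · 2.9450

Percentage change = ((1 + 0.31)^4 − 1) × 100% ≈ 194.5%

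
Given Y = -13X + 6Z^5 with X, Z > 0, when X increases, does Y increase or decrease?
Y decreases

Taking the partial derivative:
∂Y/∂X = -13

∂Y/∂X = -13 < 0 (assuming positive values)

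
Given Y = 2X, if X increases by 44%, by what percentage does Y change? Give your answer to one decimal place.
44.0%

For Y = 2X:
If X → X(1 + 0.44)
Then Y → Y · (1 + 0.44)^1
     = Y · 1.4400

Percentage change = ((1 + 0.44)^1 − 1) × 100% = 44.0%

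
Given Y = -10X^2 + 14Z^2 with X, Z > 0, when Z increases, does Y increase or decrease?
Y increases

Taking the partial derivative:
∂Y/∂Z = 28Z

∂Y/∂Z = 28Z > 0 (assuming positive values)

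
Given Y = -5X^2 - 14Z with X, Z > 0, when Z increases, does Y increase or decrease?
Y decreases

Taking the partial derivative:
∂Y/∂Z = -14

∂Y/∂Z = -14 < 0 (assuming positive values)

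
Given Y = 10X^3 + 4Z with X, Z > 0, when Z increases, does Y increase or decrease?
Y increases

Taking the partial derivative:
∂Y/∂Z = 4

∂Y/∂Z = 4 > 0 (assuming positive values)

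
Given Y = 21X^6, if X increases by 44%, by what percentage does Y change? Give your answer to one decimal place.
791.6%

For Y = 21X^6:
If X → X(1 + 0.44)
Then Y → Y · (1 + 0.44)^6
     ≈ Y · 8.9161

Percentage change = ((1 + 0.44)^6 − 1) × 100% ≈ 791.6%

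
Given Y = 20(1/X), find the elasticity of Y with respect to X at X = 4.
Elasticity = -1

Elasticity = (dY/dX) · (X/Y)

dY/dX = -20/X²
At X = 4: dY/dX = -5/4, Y = 5

Elasticity = (-5/4) · (4 / 5) = -1

Interpretation: for a small percentage change in X, the percentage change in Y is approximately -1.00 times as large.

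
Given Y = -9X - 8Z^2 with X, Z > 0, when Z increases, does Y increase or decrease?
Y decreases

Taking the partial derivative:
∂Y/∂Z = -16Z

∂Y/∂Z = -16Z < 0 (assuming positive values)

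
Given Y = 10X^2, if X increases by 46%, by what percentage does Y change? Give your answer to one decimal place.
113.2%

For Y = 10X^2:
If X → X(1 + 0.46)
Then Y → Y · (1 + 0.46)^2
     = Y · 2.1316

Percentage change = ((1 + 0.46)^2 − 1) × 100% ≈ 113.2%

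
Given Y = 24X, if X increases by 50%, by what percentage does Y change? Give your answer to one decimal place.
50.0%

For Y = 24X:
If X → X(1 + 0.5)
Then Y → Y · (1 + 0.5)^1
     = Y · 1.5000

Percentage change = ((1 + 0.5)^1 − 1) × 100% = 50.0%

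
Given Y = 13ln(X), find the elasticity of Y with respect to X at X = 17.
Elasticity = 1/ln(17) ≈ 0.3530

Elasticity = (dY/dX) · (X/Y)

dY/dX = 13/X
At X = 17: dY/dX = 13/17, Y = 13·ln(17)

Elasticity = (13/17) · (17 / (13·ln(17))) = 1/ln(17) ≈ 0.3530

Interpretation: for a small percentage change in X, the percentage change in Y is approximately 0.35 times as large.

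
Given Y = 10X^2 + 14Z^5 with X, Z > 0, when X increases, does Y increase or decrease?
Y increases

Taking the partial derivative:
∂Y/∂X = 20X

∂Y/∂X = 20X > 0 (assuming positive values)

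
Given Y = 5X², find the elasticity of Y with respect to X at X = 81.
Elasticity = 2

Elasticity = (dY/dX) · (X/Y)

dY/dX = 10·X
At X = 81: dY/dX = 810, Y = 32805

Elasticity = 810 · (81 / 32805) = 2

Interpretation: for a small percentage change in X, the percentage change in Y is approximately 2.00 times as large.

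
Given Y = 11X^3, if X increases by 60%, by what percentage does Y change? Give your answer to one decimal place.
309.6%

For Y = 11X^3:
If X → X(1 + 0.6)
Then Y → Y · (1 + 0.6)^3
     = Y · 4.0960

Percentage change = ((1 + 0.6)^3 − 1) × 100% = 309.6%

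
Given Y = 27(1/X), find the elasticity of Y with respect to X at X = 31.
Elasticity = -1

Elasticity = (dY/dX) · (X/Y)

dY/dX = -27/X²
At X = 31: dY/dX = -27/961, Y = 27/31

Elasticity = (-27/961) · (31 / (27/31)) = -1

Interpretation: for a small percentage change in X, the percentage change in Y is approximately -1.00 times as large.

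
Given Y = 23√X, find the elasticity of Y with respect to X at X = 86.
Elasticity = 1/2

Elasticity = (dY/dX) · (X/Y)

dY/dX = 23/(2·√X)
At X = 86: dY/dX = 23·√86/172, Y = 23·√86

Elasticity = (23·√86/172) · (86 / (23·√86)) = 1/2

Interpretation: for a small percentage change in X, the percentage change in Y is approximately 0.50 times as large.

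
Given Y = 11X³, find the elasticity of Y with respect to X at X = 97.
Elasticity = 3

Elasticity = (dY/dX) · (X/Y)

dY/dX = 33·X²
At X = 97: dY/dX = 310497, Y = 10039403

Elasticity = 310497 · (97 / 10039403) = 3

Interpretation: for a small percentage change in X, the percentage change in Y is approximately 3.00 times as large.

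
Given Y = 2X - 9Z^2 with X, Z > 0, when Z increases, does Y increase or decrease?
Y decreases

Taking the partial derivative:
∂Y/∂Z = -18Z

∂Y/∂Z = -18Z < 0 (assuming positive values)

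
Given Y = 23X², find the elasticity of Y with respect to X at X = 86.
Elasticity = 2

Elasticity = (dY/dX) · (X/Y)

dY/dX = 46·X
At X = 86: dY/dX = 3956, Y = 170108

Elasticity = 3956 · (86 / 170108) = 2

Interpretation: for a small percentage change in X, the percentage change in Y is approximately 2.00 times as large.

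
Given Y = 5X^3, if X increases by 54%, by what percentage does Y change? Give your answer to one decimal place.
265.2%

For Y = 5X^3:
If X → X(1 + 0.54)
Then Y → Y · (1 + 0.54)^3
     ≈ Y · 3.6523

Percentage change = ((1 + 0.54)^3 − 1) × 100% ≈ 265.2%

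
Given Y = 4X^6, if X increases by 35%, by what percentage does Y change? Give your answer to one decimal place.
505.3%

For Y = 4X^6:
If X → X(1 + 0.35)
Then Y → Y · (1 + 0.35)^6
     ≈ Y · 6.0534

Percentage change = ((1 + 0.35)^6 − 1) × 100% ≈ 505.3%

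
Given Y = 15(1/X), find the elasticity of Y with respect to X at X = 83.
Elasticity = -1

Elasticity = (dY/dX) · (X/Y)

dY/dX = -15/X²
At X = 83: dY/dX = -15/6889, Y = 15/83

Elasticity = (-15/6889) · (83 / (15/83)) = -1

Interpretation: for a small percentage change in X, the percentage change in Y is approximately -1.00 times as large.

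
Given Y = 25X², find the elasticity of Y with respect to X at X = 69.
Elasticity = 2

Elasticity = (dY/dX) · (X/Y)

dY/dX = 50·X
At X = 69: dY/dX = 3450, Y = 119025

Elasticity = 3450 · (69 / 119025) = 2

Interpretation: for a small percentage change in X, the percentage change in Y is approximately 2.00 times as large.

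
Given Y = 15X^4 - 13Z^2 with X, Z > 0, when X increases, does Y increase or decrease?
Y increases

Taking the partial derivative:
∂Y/∂X = 60X^3

∂Y/∂X = 60X^3 > 0 (assuming positive values)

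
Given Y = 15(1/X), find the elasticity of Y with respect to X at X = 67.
Elasticity = -1

Elasticity = (dY/dX) · (X/Y)

dY/dX = -15/X²
At X = 67: dY/dX = -15/4489, Y = 15/67

Elasticity = (-15/4489) · (67 / (15/67)) = -1

Interpretation: for a small percentage change in X, the percentage change in Y is approximately -1.00 times as large.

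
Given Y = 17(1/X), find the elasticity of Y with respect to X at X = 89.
Elasticity = -1

Elasticity = (dY/dX) · (X/Y)

dY/dX = -17/X²
At X = 89: dY/dX = -17/7921, Y = 17/89

Elasticity = (-17/7921) · (89 / (17/89)) = -1

Interpretation: for a small percentage change in X, the percentage change in Y is approximately -1.00 times as large.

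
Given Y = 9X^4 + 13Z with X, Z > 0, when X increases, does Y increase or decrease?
Y increases

Taking the partial derivative:
∂Y/∂X = 36X^3

∂Y/∂X = 36X^3 > 0 (assuming positive values)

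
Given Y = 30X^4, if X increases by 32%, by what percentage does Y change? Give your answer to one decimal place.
203.6%

For Y = 30X^4:
If X → X(1 + 0.32)
Then Y → Y · (1 + 0.32)^4
     ≈ Y · 3.0360

Percentage change = ((1 + 0.32)^4 − 1) × 100% ≈ 203.6%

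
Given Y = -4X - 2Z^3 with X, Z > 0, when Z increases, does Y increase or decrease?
Y decreases

Taking the partial derivative:
∂Y/∂Z = -6Z^2

∂Y/∂Z = -6Z^2 < 0 (assuming positive values)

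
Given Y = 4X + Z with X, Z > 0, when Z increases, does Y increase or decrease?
Y increases

Taking the partial derivative:
∂Y/∂Z = 1

∂Y/∂Z = 1 > 0 (assuming positive values)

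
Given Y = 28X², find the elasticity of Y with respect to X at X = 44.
Elasticity = 2

Elasticity = (dY/dX) · (X/Y)

dY/dX = 56·X
At X = 44: dY/dX = 2464, Y = 54208

Elasticity = 2464 · (44 / 54208) = 2

Interpretation: for a small percentage change in X, the percentage change in Y is approximately 2.00 times as large.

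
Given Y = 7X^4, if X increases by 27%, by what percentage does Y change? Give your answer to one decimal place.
160.1%

For Y = 7X^4:
If X → X(1 + 0.27)
Then Y → Y · (1 + 0.27)^4
     ≈ Y · 2.6014

Percentage change = ((1 + 0.27)^4 − 1) × 100% ≈ 160.1%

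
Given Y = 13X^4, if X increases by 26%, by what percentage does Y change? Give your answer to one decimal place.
152.0%

For Y = 13X^4:
If X → X(1 + 0.26)
Then Y → Y · (1 + 0.26)^4
     ≈ Y · 2.5205

Percentage change = ((1 + 0.26)^4 − 1) × 100% ≈ 152.0%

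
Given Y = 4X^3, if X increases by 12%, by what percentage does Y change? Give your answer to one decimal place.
40.5%

For Y = 4X^3:
If X → X(1 + 0.12)
Then Y → Y · (1 + 0.12)^3
     ≈ Y · 1.4049

Percentage change = ((1 + 0.12)^3 − 1) × 100% ≈ 40.5%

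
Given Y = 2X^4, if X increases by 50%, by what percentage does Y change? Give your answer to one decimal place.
406.3%

For Y = 2X^4:
If X → X(1 + 0.5)
Then Y → Y · (1 + 0.5)^4
     = Y · 5.0625

Percentage change = ((1 + 0.5)^4 − 1) × 100% ≈ 406.3%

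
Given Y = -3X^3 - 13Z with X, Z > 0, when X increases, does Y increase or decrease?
Y decreases

Taking the partial derivative:
∂Y/∂X = -9X^2

∂Y/∂X = -9X^2 < 0 (assuming positive values)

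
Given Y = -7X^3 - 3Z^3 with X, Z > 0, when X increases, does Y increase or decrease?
Y decreases

Taking the partial derivative:
∂Y/∂X = -21X^2

∂Y/∂X = -21X^2 < 0 (assuming positive values)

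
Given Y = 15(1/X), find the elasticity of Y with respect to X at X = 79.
Elasticity = -1

Elasticity = (dY/dX) · (X/Y)

dY/dX = -15/X²
At X = 79: dY/dX = -15/6241, Y = 15/79

Elasticity = (-15/6241) · (79 / (15/79)) = -1

Interpretation: for a small percentage change in X, the percentage change in Y is approximately -1.00 times as large.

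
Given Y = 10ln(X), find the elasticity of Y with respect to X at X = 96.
Elasticity = 1/ln(96) ≈ 0.2191

Elasticity = (dY/dX) · (X/Y)

dY/dX = 10/X
At X = 96: dY/dX = 5/48, Y = 10·ln(96)

Elasticity = (5/48) · (96 / (10·ln(96))) = 1/ln(96) ≈ 0.2191

Interpretation: for a small percentage change in X, the percentage change in Y is approximately 0.22 times as large.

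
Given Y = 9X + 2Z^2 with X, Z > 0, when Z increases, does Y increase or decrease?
Y increases

Taking the partial derivative:
∂Y/∂Z = 4Z

∂Y/∂Z = 4Z > 0 (assuming positive values)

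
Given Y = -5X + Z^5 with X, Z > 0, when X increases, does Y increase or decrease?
Y decreases

Taking the partial derivative:
∂Y/∂X = -5

∂Y/∂X = -5 < 0 (assuming positive values)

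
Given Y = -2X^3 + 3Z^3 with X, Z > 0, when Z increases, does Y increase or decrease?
Y increases

Taking the partial derivative:
∂Y/∂Z = 9Z^2

∂Y/∂Z = 9Z^2 > 0 (assuming positive values)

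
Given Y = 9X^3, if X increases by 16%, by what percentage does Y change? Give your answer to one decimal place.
56.1%

For Y = 9X^3:
If X → X(1 + 0.16)
Then Y → Y · (1 + 0.16)^3
     ≈ Y · 1.5609

Percentage change = ((1 + 0.16)^3 − 1) × 100% ≈ 56.1%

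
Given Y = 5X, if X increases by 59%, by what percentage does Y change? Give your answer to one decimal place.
59.0%

For Y = 5X:
If X → X(1 + 0.59)
Then Y → Y · (1 + 0.59)^1
     = Y · 1.5900

Percentage change = ((1 + 0.59)^1 − 1) × 100% = 59.0%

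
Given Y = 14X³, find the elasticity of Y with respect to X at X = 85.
Elasticity = 3

Elasticity = (dY/dX) · (X/Y)

dY/dX = 42·X²
At X = 85: dY/dX = 303450, Y = 8597750

Elasticity = 303450 · (85 / 8597750) = 3

Interpretation: for a small percentage change in X, the percentage change in Y is approximately 3.00 times as large.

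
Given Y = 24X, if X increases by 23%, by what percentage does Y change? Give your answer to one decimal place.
23.0%

For Y = 24X:
If X → X(1 + 0.23)
Then Y → Y · (1 + 0.23)^1
     = Y · 1.2300

Percentage change = ((1 + 0.23)^1 − 1) × 100% = 23.0%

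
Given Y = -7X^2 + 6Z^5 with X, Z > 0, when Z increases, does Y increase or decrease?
Y increases

Taking the partial derivative:
∂Y/∂Z = 30Z^4

∂Y/∂Z = 30Z^4 > 0 (assuming positive values)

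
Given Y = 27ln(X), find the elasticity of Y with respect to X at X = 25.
Elasticity = 1/ln(25) ≈ 0.3107

Elasticity = (dY/dX) · (X/Y)

dY/dX = 27/X
At X = 25: dY/dX = 27/25, Y = 27·ln(25)

Elasticity = (27/25) · (25 / (27·ln(25))) = 1/ln(25) ≈ 0.3107

Interpretation: for a small percentage change in X, the percentage change in Y is approximately 0.31 times as large.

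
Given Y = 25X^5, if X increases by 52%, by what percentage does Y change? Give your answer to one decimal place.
711.4%

For Y = 25X^5:
If X → X(1 + 0.52)
Then Y → Y · (1 + 0.52)^5
     ≈ Y · 8.1137

Percentage change = ((1 + 0.52)^5 − 1) × 100% ≈ 711.4%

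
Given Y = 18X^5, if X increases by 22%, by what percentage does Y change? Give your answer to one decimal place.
170.3%

For Y = 18X^5:
If X → X(1 + 0.22)
Then Y → Y · (1 + 0.22)^5
     ≈ Y · 2.7027

Percentage change = ((1 + 0.22)^5 − 1) × 100% ≈ 170.3%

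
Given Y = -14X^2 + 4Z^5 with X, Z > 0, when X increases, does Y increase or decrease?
Y decreases

Taking the partial derivative:
∂Y/∂X = -28X

∂Y/∂X = -28X < 0 (assuming positive values)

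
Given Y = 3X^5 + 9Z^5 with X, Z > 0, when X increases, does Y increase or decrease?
Y increases

Taking the partial derivative:
∂Y/∂X = 15X^4

∂Y/∂X = 15X^4 > 0 (assuming positive values)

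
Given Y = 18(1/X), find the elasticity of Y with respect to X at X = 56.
Elasticity = -1

Elasticity = (dY/dX) · (X/Y)

dY/dX = -18/X²
At X = 56: dY/dX = -9/1568, Y = 9/28

Elasticity = (-9/1568) · (56 / (9/28)) = -1

Interpretation: for a small percentage change in X, the percentage change in Y is approximately -1.00 times as large.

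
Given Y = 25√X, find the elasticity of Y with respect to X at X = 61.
Elasticity = 1/2

Elasticity = (dY/dX) · (X/Y)

dY/dX = 25/(2·√X)
At X = 61: dY/dX = 25·√61/122, Y = 25·√61

Elasticity = (25·√61/122) · (61 / (25·√61)) = 1/2

Interpretation: for a small percentage change in X, the percentage change in Y is approximately 0.50 times as large.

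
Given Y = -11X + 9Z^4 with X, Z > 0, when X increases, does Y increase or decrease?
Y decreases

Taking the partial derivative:
∂Y/∂X = -11

∂Y/∂X = -11 < 0 (assuming positive values)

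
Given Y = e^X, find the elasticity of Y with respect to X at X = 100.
Elasticity = 100

Elasticity = (dY/dX) · (X/Y)

dY/dX = e^X
At X = 100: dY/dX = e^100, Y = e^100

Elasticity = (e^100) · (100 / (e^100)) = 100

Interpretation: for a small percentage change in X, the percentage change in Y is approximately 100.00 times as large.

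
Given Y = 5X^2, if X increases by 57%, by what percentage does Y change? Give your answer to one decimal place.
146.5%

For Y = 5X^2:
If X → X(1 + 0.57)
Then Y → Y · (1 + 0.57)^2
     = Y · 2.4649

Percentage change = ((1 + 0.57)^2 − 1) × 100% ≈ 146.5%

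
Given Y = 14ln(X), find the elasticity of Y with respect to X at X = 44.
Elasticity = 1/ln(44) ≈ 0.2643

Elasticity = (dY/dX) · (X/Y)

dY/dX = 14/X
At X = 44: dY/dX = 7/22, Y = 14·ln(44)

Elasticity = (7/22) · (44 / (14·ln(44))) = 1/ln(44) ≈ 0.2643

Interpretation: for a small percentage change in X, the percentage change in Y is approximately 0.26 times as large.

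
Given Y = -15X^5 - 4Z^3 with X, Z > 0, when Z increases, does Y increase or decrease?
Y decreases

Taking the partial derivative:
∂Y/∂Z = -12Z^2

∂Y/∂Z = -12Z^2 < 0 (assuming positive values)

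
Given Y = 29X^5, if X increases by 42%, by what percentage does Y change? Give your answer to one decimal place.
477.4%

For Y = 29X^5:
If X → X(1 + 0.42)
Then Y → Y · (1 + 0.42)^5
     ≈ Y · 5.7735

Percentage change = ((1 + 0.42)^5 − 1) × 100% ≈ 477.4%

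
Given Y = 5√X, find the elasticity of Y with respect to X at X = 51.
Elasticity = 1/2

Elasticity = (dY/dX) · (X/Y)

dY/dX = 5/(2·√X)
At X = 51: dY/dX = 5·√51/102, Y = 5·√51

Elasticity = (5·√51/102) · (51 / (5·√51)) = 1/2

Interpretation: for a small percentage change in X, the percentage change in Y is approximately 0.50 times as large.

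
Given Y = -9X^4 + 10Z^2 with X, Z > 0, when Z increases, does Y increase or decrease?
Y increases

Taking the partial derivative:
∂Y/∂Z = 20Z

∂Y/∂Z = 20Z > 0 (assuming positive values)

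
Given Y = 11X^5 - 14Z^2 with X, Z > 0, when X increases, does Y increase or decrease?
Y increases

Taking the partial derivative:
∂Y/∂X = 55X^4

∂Y/∂X = 55X^4 > 0 (assuming positive values)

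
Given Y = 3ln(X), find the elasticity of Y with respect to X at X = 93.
Elasticity = 1/ln(93) ≈ 0.2206

Elasticity = (dY/dX) · (X/Y)

dY/dX = 3/X
At X = 93: dY/dX = 1/31, Y = 3·ln(93)

Elasticity = (1/31) · (93 / (3·ln(93))) = 1/ln(93) ≈ 0.2206

Interpretation: for a small percentage change in X, the percentage change in Y is approximately 0.22 times as large.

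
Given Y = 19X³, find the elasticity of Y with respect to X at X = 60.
Elasticity = 3

Elasticity = (dY/dX) · (X/Y)

dY/dX = 57·X²
At X = 60: dY/dX = 205200, Y = 4104000

Elasticity = 205200 · (60 / 4104000) = 3

Interpretation: for a small percentage change in X, the percentage change in Y is approximately 3.00 times as large.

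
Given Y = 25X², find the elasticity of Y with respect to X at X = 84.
Elasticity = 2

Elasticity = (dY/dX) · (X/Y)

dY/dX = 50·X
At X = 84: dY/dX = 4200, Y = 176400

Elasticity = 4200 · (84 / 176400) = 2

Interpretation: for a small percentage change in X, the percentage change in Y is approximately 2.00 times as large.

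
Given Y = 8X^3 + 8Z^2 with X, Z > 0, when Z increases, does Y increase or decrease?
Y increases

Taking the partial derivative:
∂Y/∂Z = 16Z

∂Y/∂Z = 16Z > 0 (assuming positive values)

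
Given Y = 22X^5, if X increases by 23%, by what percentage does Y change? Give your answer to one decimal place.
181.5%

For Y = 22X^5:
If X → X(1 + 0.23)
Then Y → Y · (1 + 0.23)^5
     ≈ Y · 2.8153

Percentage change = ((1 + 0.23)^5 − 1) × 100% ≈ 181.5%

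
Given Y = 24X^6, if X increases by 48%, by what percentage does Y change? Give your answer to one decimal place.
950.9%

For Y = 24X^6:
If X → X(1 + 0.48)
Then Y → Y · (1 + 0.48)^6
     ≈ Y · 10.5092

Percentage change = ((1 + 0.48)^6 − 1) × 100% ≈ 950.9%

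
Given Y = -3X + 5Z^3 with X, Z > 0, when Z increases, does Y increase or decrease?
Y increases

Taking the partial derivative:
∂Y/∂Z = 15Z^2

∂Y/∂Z = 15Z^2 > 0 (assuming positive values)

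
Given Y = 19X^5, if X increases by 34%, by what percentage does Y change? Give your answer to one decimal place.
332.0%

For Y = 19X^5:
If X → X(1 + 0.34)
Then Y → Y · (1 + 0.34)^5
     ≈ Y · 4.3204

Percentage change = ((1 + 0.34)^5 − 1) × 100% ≈ 332.0%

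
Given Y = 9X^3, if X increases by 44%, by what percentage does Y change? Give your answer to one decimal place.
198.6%

For Y = 9X^3:
If X → X(1 + 0.44)
Then Y → Y · (1 + 0.44)^3
     ≈ Y · 2.9860

Percentage change = ((1 + 0.44)^3 − 1) × 100% ≈ 198.6%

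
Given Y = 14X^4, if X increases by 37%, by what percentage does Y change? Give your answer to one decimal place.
252.3%

For Y = 14X^4:
If X → X(1 + 0.37)
Then Y → Y · (1 + 0.37)^4
     ≈ Y · 3.5228

Percentage change = ((1 + 0.37)^4 − 1) × 100% ≈ 252.3%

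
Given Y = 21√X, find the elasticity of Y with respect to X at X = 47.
Elasticity = 1/2

Elasticity = (dY/dX) · (X/Y)

dY/dX = 21/(2·√X)
At X = 47: dY/dX = 21·√47/94, Y = 21·√47

Elasticity = (21·√47/94) · (47 / (21·√47)) = 1/2

Interpretation: for a small percentage change in X, the percentage change in Y is approximately 0.50 times as large.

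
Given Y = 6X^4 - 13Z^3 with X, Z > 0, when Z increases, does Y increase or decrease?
Y decreases

Taking the partial derivative:
∂Y/∂Z = -39Z^2

∂Y/∂Z = -39Z^2 < 0 (assuming positive values)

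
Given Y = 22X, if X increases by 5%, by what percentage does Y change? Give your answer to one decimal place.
5.0%

For Y = 22X:
If X → X(1 + 0.05)
Then Y → Y · (1 + 0.05)^1
     = Y · 1.0500

Percentage change = ((1 + 0.05)^1 − 1) × 100% = 5.0%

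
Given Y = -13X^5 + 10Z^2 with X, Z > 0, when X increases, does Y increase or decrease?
Y decreases

Taking the partial derivative:
∂Y/∂X = -65X^4

∂Y/∂X = -65X^4 < 0 (assuming positive values)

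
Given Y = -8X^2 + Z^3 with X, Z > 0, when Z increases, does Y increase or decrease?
Y increases

Taking the partial derivative:
∂Y/∂Z = 3Z^2

∂Y/∂Z = 3Z^2 > 0 (assuming positive values)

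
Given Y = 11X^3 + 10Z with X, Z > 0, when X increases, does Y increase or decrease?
Y increases

Taking the partial derivative:
∂Y/∂X = 33X^2

∂Y/∂X = 33X^2 > 0 (assuming positive values)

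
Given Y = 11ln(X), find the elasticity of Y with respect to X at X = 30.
Elasticity = 1/ln(30) ≈ 0.2940

Elasticity = (dY/dX) · (X/Y)

dY/dX = 11/X
At X = 30: dY/dX = 11/30, Y = 11·ln(30)

Elasticity = (11/30) · (30 / (11·ln(30))) = 1/ln(30) ≈ 0.2940

Interpretation: for a small percentage change in X, the percentage change in Y is approximately 0.29 times as large.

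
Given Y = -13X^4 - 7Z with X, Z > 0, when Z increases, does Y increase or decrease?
Y decreases

Taking the partial derivative:
∂Y/∂Z = -7

∂Y/∂Z = -7 < 0 (assuming positive values)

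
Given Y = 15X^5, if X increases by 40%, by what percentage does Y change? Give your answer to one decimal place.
437.8%

For Y = 15X^5:
If X → X(1 + 0.4)
Then Y → Y · (1 + 0.4)^5
     ≈ Y · 5.3782

Percentage change = ((1 + 0.4)^5 − 1) × 100% ≈ 437.8%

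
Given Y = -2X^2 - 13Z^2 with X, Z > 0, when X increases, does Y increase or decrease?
Y decreases

Taking the partial derivative:
∂Y/∂X = -4X

∂Y/∂X = -4X < 0 (assuming positive values)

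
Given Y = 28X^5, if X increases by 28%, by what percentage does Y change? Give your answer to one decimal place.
243.6%

For Y = 28X^5:
If X → X(1 + 0.28)
Then Y → Y · (1 + 0.28)^5
     ≈ Y · 3.4360

Percentage change = ((1 + 0.28)^5 − 1) × 100% ≈ 243.6%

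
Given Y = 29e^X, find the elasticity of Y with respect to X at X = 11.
Elasticity = 11

Elasticity = (dY/dX) · (X/Y)

dY/dX = 29·e^X
At X = 11: dY/dX = 29·e^11, Y = 29·e^11

Elasticity = (29·e^11) · (11 / (29·e^11)) = 11

Interpretation: for a small percentage change in X, the percentage change in Y is approximately 11.00 times as large.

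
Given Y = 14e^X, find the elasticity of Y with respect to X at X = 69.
Elasticity = 69

Elasticity = (dY/dX) · (X/Y)

dY/dX = 14·e^X
At X = 69: dY/dX = 14·e^69, Y = 14·e^69

Elasticity = (14·e^69) · (69 / (14·e^69)) = 69

Interpretation: for a small percentage change in X, the percentage change in Y is approximately 69.00 times as large.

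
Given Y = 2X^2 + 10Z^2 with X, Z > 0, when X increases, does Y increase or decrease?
Y increases

Taking the partial derivative:
∂Y/∂X = 4X

∂Y/∂X = 4X > 0 (assuming positive values)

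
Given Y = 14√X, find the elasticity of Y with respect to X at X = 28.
Elasticity = 1/2

Elasticity = (dY/dX) · (X/Y)

dY/dX = 7/√X
At X = 28: dY/dX = √7/2, Y = 28·√7

Elasticity = (√7/2) · (28 / (28·√7)) = 1/2

Interpretation: for a small percentage change in X, the percentage change in Y is approximately 0.50 times as large.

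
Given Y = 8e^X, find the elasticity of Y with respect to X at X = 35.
Elasticity = 35

Elasticity = (dY/dX) · (X/Y)

dY/dX = 8·e^X
At X = 35: dY/dX = 8·e^35, Y = 8·e^35

Elasticity = (8·e^35) · (35 / (8·e^35)) = 35

Interpretation: for a small percentage change in X, the percentage change in Y is approximately 35.00 times as large.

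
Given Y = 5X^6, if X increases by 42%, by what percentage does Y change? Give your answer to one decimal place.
719.8%

For Y = 5X^6:
If X → X(1 + 0.42)
Then Y → Y · (1 + 0.42)^6
     ≈ Y · 8.1984

Percentage change = ((1 + 0.42)^6 − 1) × 100% ≈ 719.8%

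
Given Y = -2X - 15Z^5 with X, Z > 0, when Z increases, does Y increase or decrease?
Y decreases

Taking the partial derivative:
∂Y/∂Z = -75Z^4

∂Y/∂Z = -75Z^4 < 0 (assuming positive values)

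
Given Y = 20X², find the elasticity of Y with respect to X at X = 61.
Elasticity = 2

Elasticity = (dY/dX) · (X/Y)

dY/dX = 40·X
At X = 61: dY/dX = 2440, Y = 74420

Elasticity = 2440 · (61 / 74420) = 2

Interpretation: for a small percentage change in X, the percentage change in Y is approximately 2.00 times as large.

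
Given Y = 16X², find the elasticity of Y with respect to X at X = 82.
Elasticity = 2

Elasticity = (dY/dX) · (X/Y)

dY/dX = 32·X
At X = 82: dY/dX = 2624, Y = 107584

Elasticity = 2624 · (82 / 107584) = 2

Interpretation: for a small percentage change in X, the percentage change in Y is approximately 2.00 times as large.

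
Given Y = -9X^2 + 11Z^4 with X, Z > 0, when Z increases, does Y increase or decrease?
Y increases

Taking the partial derivative:
∂Y/∂Z = 44Z^3

∂Y/∂Z = 44Z^3 > 0 (assuming positive values)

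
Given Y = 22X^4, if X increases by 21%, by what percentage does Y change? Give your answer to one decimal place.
114.4%

For Y = 22X^4:
If X → X(1 + 0.21)
Then Y → Y · (1 + 0.21)^4
     ≈ Y · 2.1436

Percentage change = ((1 + 0.21)^4 − 1) × 100% ≈ 114.4%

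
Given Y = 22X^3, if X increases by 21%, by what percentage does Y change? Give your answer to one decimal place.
77.2%

For Y = 22X^3:
If X → X(1 + 0.21)
Then Y → Y · (1 + 0.21)^3
     ≈ Y · 1.7716

Percentage change = ((1 + 0.21)^3 − 1) × 100% ≈ 77.2%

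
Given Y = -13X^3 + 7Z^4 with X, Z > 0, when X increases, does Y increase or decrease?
Y decreases

Taking the partial derivative:
∂Y/∂X = -39X^2

∂Y/∂X = -39X^2 < 0 (assuming positive values)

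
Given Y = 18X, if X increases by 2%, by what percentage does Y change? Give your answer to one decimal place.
2.0%

For Y = 18X:
If X → X(1 + 0.02)
Then Y → Y · (1 + 0.02)^1
     = Y · 1.0200

Percentage change = ((1 + 0.02)^1 − 1) × 100% = 2.0%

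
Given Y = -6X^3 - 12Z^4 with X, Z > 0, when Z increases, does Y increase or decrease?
Y decreases

Taking the partial derivative:
∂Y/∂Z = -48Z^3

∂Y/∂Z = -48Z^3 < 0 (assuming positive values)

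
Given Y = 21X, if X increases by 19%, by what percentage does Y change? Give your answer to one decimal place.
19.0%

For Y = 21X:
If X → X(1 + 0.19)
Then Y → Y · (1 + 0.19)^1
     = Y · 1.1900

Percentage change = ((1 + 0.19)^1 − 1) × 100% = 19.0%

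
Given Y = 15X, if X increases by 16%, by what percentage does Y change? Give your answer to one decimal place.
16.0%

For Y = 15X:
If X → X(1 + 0.16)
Then Y → Y · (1 + 0.16)^1
     = Y · 1.1600

Percentage change = ((1 + 0.16)^1 − 1) × 100% = 16.0%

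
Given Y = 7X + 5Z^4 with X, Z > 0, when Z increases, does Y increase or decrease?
Y increases

Taking the partial derivative:
∂Y/∂Z = 20Z^3

∂Y/∂Z = 20Z^3 > 0 (assuming positive values)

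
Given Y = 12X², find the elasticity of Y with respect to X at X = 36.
Elasticity = 2

Elasticity = (dY/dX) · (X/Y)

dY/dX = 24·X
At X = 36: dY/dX = 864, Y = 15552

Elasticity = 864 · (36 / 15552) = 2

Interpretation: for a small percentage change in X, the percentage change in Y is approximately 2.00 times as large.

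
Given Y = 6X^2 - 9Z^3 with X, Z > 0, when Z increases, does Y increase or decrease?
Y decreases

Taking the partial derivative:
∂Y/∂Z = -27Z^2

∂Y/∂Z = -27Z^2 < 0 (assuming positive values)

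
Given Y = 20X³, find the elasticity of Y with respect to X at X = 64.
Elasticity = 3

Elasticity = (dY/dX) · (X/Y)

dY/dX = 60·X²
At X = 64: dY/dX = 245760, Y = 5242880

Elasticity = 245760 · (64 / 5242880) = 3

Interpretation: for a small percentage change in X, the percentage change in Y is approximately 3.00 times as large.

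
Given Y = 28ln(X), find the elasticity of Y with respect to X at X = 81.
Elasticity = 1/ln(81) ≈ 0.2276

Elasticity = (dY/dX) · (X/Y)

dY/dX = 28/X
At X = 81: dY/dX = 28/81, Y = 28·ln(81)

Elasticity = (28/81) · (81 / (28·ln(81))) = 1/ln(81) ≈ 0.2276

Interpretation: for a small percentage change in X, the percentage change in Y is approximately 0.23 times as large.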